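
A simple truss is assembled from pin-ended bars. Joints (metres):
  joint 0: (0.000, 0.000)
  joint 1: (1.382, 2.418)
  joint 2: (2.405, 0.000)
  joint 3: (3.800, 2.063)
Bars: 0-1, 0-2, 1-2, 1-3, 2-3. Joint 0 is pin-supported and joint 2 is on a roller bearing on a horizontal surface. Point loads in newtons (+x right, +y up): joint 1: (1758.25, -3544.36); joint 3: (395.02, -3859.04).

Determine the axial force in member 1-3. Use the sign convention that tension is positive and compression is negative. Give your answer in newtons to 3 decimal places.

N=4 nodes, M=5 members, R=3 reactions → 2N=8, M+R=8
member 0 (0-1): L=2.7851, (cx,cy)=(0.4962,0.8682)
member 1 (0-2): L=2.4050, (cx,cy)=(1.0000,0.0000)
member 2 (1-2): L=2.6255, (cx,cy)=(0.3896,-0.9210)
member 3 (1-3): L=2.4439, (cx,cy)=(0.9894,-0.1453)
member 4 (2-3): L=2.4904, (cx,cy)=(0.5602,0.8284)
solve A·x = −loads:
  F[0-1] = +3268.1010 N (tension)
  F[0-2] = +531.5851 N (tension)
  F[1-2] = -7365.0747 N (compression)
  F[1-3] = +2762.4619 N (tension)
  F[2-3] = -4174.0962 N (compression)
  Rx@0 = -2153.2700 N
  Ry@0 = -2837.3619 N
  Ry@2 = +10240.7619 N

2762.462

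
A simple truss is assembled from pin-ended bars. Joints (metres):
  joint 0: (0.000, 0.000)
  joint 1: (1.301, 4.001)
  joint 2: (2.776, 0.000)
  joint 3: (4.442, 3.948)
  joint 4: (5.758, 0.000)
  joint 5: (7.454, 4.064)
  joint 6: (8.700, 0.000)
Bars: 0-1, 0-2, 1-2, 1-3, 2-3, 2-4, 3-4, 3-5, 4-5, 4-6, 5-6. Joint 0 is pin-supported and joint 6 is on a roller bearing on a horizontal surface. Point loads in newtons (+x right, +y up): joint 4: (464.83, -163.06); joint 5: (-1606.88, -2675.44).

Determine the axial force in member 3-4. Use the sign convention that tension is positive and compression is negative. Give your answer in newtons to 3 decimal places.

N=7 nodes, M=11 members, R=3 reactions → 2N=14, M+R=14
member 0 (0-1): L=4.2072, (cx,cy)=(0.3092,0.9510)
member 1 (0-2): L=2.7760, (cx,cy)=(1.0000,0.0000)
member 2 (1-2): L=4.2642, (cx,cy)=(0.3459,-0.9383)
member 3 (1-3): L=3.1414, (cx,cy)=(0.9999,-0.0169)
member 4 (2-3): L=4.2851, (cx,cy)=(0.3888,0.9213)
member 5 (2-4): L=2.9820, (cx,cy)=(1.0000,0.0000)
member 6 (3-4): L=4.1616, (cx,cy)=(0.3162,-0.9487)
member 7 (3-5): L=3.0142, (cx,cy)=(0.9993,0.0385)
member 8 (4-5): L=4.4037, (cx,cy)=(0.3851,0.9229)
member 9 (4-6): L=2.9420, (cx,cy)=(1.0000,0.0000)
member 10 (5-6): L=4.2507, (cx,cy)=(0.2931,-0.9561)
solve A·x = −loads:
  F[0-1] = -1250.2053 N (compression)
  F[0-2] = -755.4475 N (compression)
  F[1-2] = +1282.0765 N (tension)
  F[1-3] = -830.1921 N (compression)
  F[2-3] = -1305.6542 N (compression)
  F[2-4] = +195.6455 N (tension)
  F[3-4] = +1183.7398 N (tension)
  F[3-5] = -1713.2961 N (compression)
  F[4-5] = -1040.1712 N (compression)
  F[4-6] = +505.7494 N (tension)
  F[5-6] = -1725.3601 N (compression)
  Rx@0 = +1142.0500 N
  Ry@0 = +1188.9289 N
  Ry@6 = +1649.5711 N

1183.740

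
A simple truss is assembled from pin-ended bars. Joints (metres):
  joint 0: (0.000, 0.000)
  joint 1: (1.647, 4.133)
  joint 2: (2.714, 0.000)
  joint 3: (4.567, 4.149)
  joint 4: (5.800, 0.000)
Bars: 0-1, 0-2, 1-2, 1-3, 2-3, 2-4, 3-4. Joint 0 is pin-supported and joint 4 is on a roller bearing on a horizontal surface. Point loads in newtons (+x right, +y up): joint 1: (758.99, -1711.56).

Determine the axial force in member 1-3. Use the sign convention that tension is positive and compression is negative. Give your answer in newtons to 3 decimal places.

N=5 nodes, M=7 members, R=3 reactions → 2N=10, M+R=10
member 0 (0-1): L=4.4491, (cx,cy)=(0.3702,0.9290)
member 1 (0-2): L=2.7140, (cx,cy)=(1.0000,0.0000)
member 2 (1-2): L=4.2685, (cx,cy)=(0.2500,-0.9683)
member 3 (1-3): L=2.9200, (cx,cy)=(1.0000,0.0055)
member 4 (2-3): L=4.5440, (cx,cy)=(0.4078,0.9131)
member 5 (2-4): L=3.0860, (cx,cy)=(1.0000,0.0000)
member 6 (3-4): L=4.3283, (cx,cy)=(0.2849,-0.9586)
solve A·x = −loads:
  F[0-1] = -737.0530 N (compression)
  F[0-2] = +1031.8390 N (tension)
  F[1-2] = -1064.8711 N (compression)
  F[1-3] = -765.6645 N (compression)
  F[2-3] = +1129.2229 N (tension)
  F[2-4] = +305.1652 N (tension)
  F[3-4] = -1071.2551 N (compression)
  Rx@0 = -758.9900 N
  Ry@0 = +684.6902 N
  Ry@4 = +1026.8698 N

-765.664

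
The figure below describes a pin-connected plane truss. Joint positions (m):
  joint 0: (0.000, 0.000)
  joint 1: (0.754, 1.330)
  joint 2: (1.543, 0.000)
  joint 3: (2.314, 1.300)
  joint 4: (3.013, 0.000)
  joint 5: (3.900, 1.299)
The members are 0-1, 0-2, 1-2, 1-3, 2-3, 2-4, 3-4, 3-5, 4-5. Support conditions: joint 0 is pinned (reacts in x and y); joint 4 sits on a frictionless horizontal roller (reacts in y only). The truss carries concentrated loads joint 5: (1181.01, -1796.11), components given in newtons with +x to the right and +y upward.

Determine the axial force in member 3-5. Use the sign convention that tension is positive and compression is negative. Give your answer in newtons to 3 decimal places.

2406.418

N=6 nodes, M=9 members, R=3 reactions → 2N=12, M+R=12
member 0 (0-1): L=1.5289, (cx,cy)=(0.4932,0.8699)
member 1 (0-2): L=1.5430, (cx,cy)=(1.0000,0.0000)
member 2 (1-2): L=1.5464, (cx,cy)=(0.5102,-0.8600)
member 3 (1-3): L=1.5603, (cx,cy)=(0.9998,-0.0192)
member 4 (2-3): L=1.5114, (cx,cy)=(0.5101,0.8601)
member 5 (2-4): L=1.4700, (cx,cy)=(1.0000,0.0000)
member 6 (3-4): L=1.4760, (cx,cy)=(0.4736,-0.8808)
member 7 (3-5): L=1.5860, (cx,cy)=(1.0000,-0.0006)
member 8 (4-5): L=1.5729, (cx,cy)=(0.5639,0.8258)
solve A·x = −loads:
  F[0-1] = +1193.1203 N (tension)
  F[0-2] = +592.5898 N (tension)
  F[1-2] = -1234.0605 N (compression)
  F[1-3] = +1218.2754 N (tension)
  F[2-3] = +1233.9759 N (tension)
  F[2-4] = -666.5045 N (compression)
  F[3-4] = -1180.1787 N (compression)
  F[3-5] = +2406.4175 N (tension)
  F[4-5] = -2173.0590 N (compression)
  Rx@0 = -1181.0100 N
  Ry@0 = -1037.9295 N
  Ry@4 = +2834.0395 N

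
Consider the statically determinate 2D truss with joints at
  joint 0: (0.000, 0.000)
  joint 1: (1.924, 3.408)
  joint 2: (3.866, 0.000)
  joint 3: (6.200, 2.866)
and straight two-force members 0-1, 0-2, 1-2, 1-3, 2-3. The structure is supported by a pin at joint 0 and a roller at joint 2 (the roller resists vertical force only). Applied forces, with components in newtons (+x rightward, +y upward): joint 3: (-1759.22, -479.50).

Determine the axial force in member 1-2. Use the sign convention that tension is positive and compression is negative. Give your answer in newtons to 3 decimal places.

N=4 nodes, M=5 members, R=3 reactions → 2N=8, M+R=8
member 0 (0-1): L=3.9136, (cx,cy)=(0.4916,0.8708)
member 1 (0-2): L=3.8660, (cx,cy)=(1.0000,0.0000)
member 2 (1-2): L=3.9225, (cx,cy)=(0.4951,-0.8688)
member 3 (1-3): L=4.3102, (cx,cy)=(0.9921,-0.1257)
member 4 (2-3): L=3.6961, (cx,cy)=(0.6315,0.7754)
solve A·x = −loads:
  F[0-1] = -1165.2193 N (compression)
  F[0-2] = -1186.3756 N (compression)
  F[1-2] = +1348.8618 N (tension)
  F[1-3] = -1250.5864 N (compression)
  F[2-3] = -821.1982 N (compression)
  Rx@0 = +1759.2200 N
  Ry@0 = +1014.6848 N
  Ry@2 = -535.1848 N

1348.862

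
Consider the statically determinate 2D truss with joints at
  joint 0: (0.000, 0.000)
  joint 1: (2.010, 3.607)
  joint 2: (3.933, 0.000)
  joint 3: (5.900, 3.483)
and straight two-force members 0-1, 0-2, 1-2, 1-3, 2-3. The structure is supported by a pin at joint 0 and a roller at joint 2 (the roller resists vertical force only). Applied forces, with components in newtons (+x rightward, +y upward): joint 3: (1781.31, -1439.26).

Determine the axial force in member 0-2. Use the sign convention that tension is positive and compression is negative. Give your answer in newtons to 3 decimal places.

501.133

N=4 nodes, M=5 members, R=3 reactions → 2N=8, M+R=8
member 0 (0-1): L=4.1292, (cx,cy)=(0.4868,0.8735)
member 1 (0-2): L=3.9330, (cx,cy)=(1.0000,0.0000)
member 2 (1-2): L=4.0876, (cx,cy)=(0.4704,-0.8824)
member 3 (1-3): L=3.8920, (cx,cy)=(0.9995,-0.0319)
member 4 (2-3): L=4.0000, (cx,cy)=(0.4917,0.8707)
solve A·x = −loads:
  F[0-1] = +2629.9227 N (tension)
  F[0-2] = +501.1335 N (tension)
  F[1-2] = -2695.4526 N (compression)
  F[1-3] = +2549.5426 N (tension)
  F[2-3] = -1559.6285 N (compression)
  Rx@0 = -1781.3100 N
  Ry@0 = -2297.3118 N
  Ry@2 = +3736.5718 N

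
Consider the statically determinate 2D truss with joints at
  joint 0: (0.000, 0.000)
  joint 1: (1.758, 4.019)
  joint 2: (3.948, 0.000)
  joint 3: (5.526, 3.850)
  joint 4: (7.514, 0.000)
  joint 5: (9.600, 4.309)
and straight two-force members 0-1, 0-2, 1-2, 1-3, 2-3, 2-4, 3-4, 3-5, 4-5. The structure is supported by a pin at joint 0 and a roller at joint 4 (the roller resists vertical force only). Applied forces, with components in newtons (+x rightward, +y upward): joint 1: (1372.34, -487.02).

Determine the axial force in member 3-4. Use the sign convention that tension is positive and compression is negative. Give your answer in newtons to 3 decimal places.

-954.341

N=6 nodes, M=9 members, R=3 reactions → 2N=12, M+R=12
member 0 (0-1): L=4.3867, (cx,cy)=(0.4008,0.9162)
member 1 (0-2): L=3.9480, (cx,cy)=(1.0000,0.0000)
member 2 (1-2): L=4.5769, (cx,cy)=(0.4785,-0.8781)
member 3 (1-3): L=3.7718, (cx,cy)=(0.9990,-0.0448)
member 4 (2-3): L=4.1608, (cx,cy)=(0.3793,0.9253)
member 5 (2-4): L=3.5660, (cx,cy)=(1.0000,0.0000)
member 6 (3-4): L=4.3330, (cx,cy)=(0.4588,-0.8885)
member 7 (3-5): L=4.0998, (cx,cy)=(0.9937,0.1120)
member 8 (4-5): L=4.7874, (cx,cy)=(0.4357,0.9001)
solve A·x = −loads:
  F[0-1] = +393.9668 N (tension)
  F[0-2] = +1214.4542 N (tension)
  F[1-2] = -926.2939 N (compression)
  F[1-3] = -772.0121 N (compression)
  F[2-3] = +879.0447 N (tension)
  F[2-4] = +437.8587 N (tension)
  F[3-4] = -954.3408 N (compression)
  F[3-5] = -0.0000 N (compression)
  F[4-5] = +0.0000 N (tension)
  Rx@0 = -1372.3400 N
  Ry@0 = -360.9459 N
  Ry@4 = +847.9659 N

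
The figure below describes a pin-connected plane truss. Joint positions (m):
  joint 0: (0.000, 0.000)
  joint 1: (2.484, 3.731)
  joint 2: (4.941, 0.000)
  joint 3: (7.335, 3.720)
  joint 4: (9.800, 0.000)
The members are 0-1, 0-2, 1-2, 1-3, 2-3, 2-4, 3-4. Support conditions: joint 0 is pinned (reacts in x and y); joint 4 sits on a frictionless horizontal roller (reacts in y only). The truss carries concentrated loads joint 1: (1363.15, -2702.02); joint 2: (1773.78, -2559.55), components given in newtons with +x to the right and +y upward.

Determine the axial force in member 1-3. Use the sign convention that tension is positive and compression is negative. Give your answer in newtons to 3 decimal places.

-3253.316

N=5 nodes, M=7 members, R=3 reactions → 2N=10, M+R=10
member 0 (0-1): L=4.4823, (cx,cy)=(0.5542,0.8324)
member 1 (0-2): L=4.9410, (cx,cy)=(1.0000,0.0000)
member 2 (1-2): L=4.4673, (cx,cy)=(0.5500,-0.8352)
member 3 (1-3): L=4.8510, (cx,cy)=(1.0000,-0.0023)
member 4 (2-3): L=4.4238, (cx,cy)=(0.5412,0.8409)
member 5 (2-4): L=4.8590, (cx,cy)=(1.0000,0.0000)
member 6 (3-4): L=4.4626, (cx,cy)=(0.5524,-0.8336)
solve A·x = −loads:
  F[0-1] = -3324.4338 N (compression)
  F[0-2] = +4979.2821 N (tension)
  F[1-2] = +86.9208 N (tension)
  F[1-3] = -3253.3161 N (compression)
  F[2-3] = +2957.4443 N (tension)
  F[2-4] = +1652.8311 N (tension)
  F[3-4] = -2992.2482 N (compression)
  Rx@0 = -3136.9300 N
  Ry@0 = +2767.2366 N
  Ry@4 = +2494.3334 N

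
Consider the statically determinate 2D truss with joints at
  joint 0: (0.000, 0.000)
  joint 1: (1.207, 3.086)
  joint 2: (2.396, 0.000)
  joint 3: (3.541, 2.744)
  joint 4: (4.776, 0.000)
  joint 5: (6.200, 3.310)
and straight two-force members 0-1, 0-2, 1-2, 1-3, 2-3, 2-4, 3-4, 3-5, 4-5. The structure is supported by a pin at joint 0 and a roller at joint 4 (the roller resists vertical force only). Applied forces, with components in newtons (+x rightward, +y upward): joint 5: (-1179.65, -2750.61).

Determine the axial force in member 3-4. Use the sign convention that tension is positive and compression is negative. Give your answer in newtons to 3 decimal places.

-1.858

N=6 nodes, M=9 members, R=3 reactions → 2N=12, M+R=12
member 0 (0-1): L=3.3136, (cx,cy)=(0.3643,0.9313)
member 1 (0-2): L=2.3960, (cx,cy)=(1.0000,0.0000)
member 2 (1-2): L=3.3071, (cx,cy)=(0.3595,-0.9331)
member 3 (1-3): L=2.3589, (cx,cy)=(0.9894,-0.1450)
member 4 (2-3): L=2.9733, (cx,cy)=(0.3851,0.9229)
member 5 (2-4): L=2.3800, (cx,cy)=(1.0000,0.0000)
member 6 (3-4): L=3.0091, (cx,cy)=(0.4104,-0.9119)
member 7 (3-5): L=2.7186, (cx,cy)=(0.9781,0.2082)
member 8 (4-5): L=3.6033, (cx,cy)=(0.3952,0.9186)
solve A·x = −loads:
  F[0-1] = +2.7490 N (tension)
  F[0-2] = -1180.6513 N (compression)
  F[1-2] = -3.0744 N (compression)
  F[1-3] = +2.1291 N (tension)
  F[2-3] = +3.1085 N (tension)
  F[2-4] = -1182.9537 N (compression)
  F[3-4] = -1.8583 N (compression)
  F[3-5] = +4.1575 N (tension)
  F[4-5] = -2995.2967 N (compression)
  Rx@0 = +1179.6500 N
  Ry@0 = -2.5601 N
  Ry@4 = +2753.1701 N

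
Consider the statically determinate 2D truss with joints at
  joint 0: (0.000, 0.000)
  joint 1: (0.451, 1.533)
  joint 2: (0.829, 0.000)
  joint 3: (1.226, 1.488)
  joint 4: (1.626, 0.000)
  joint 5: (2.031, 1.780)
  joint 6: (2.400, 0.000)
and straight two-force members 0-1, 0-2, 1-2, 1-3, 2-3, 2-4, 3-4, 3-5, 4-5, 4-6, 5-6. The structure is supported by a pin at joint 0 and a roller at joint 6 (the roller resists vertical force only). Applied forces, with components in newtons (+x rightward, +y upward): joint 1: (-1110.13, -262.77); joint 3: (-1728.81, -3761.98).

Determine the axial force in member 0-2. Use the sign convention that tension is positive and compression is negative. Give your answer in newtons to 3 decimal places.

N=7 nodes, M=11 members, R=3 reactions → 2N=14, M+R=14
member 0 (0-1): L=1.5980, (cx,cy)=(0.2822,0.9593)
member 1 (0-2): L=0.8290, (cx,cy)=(1.0000,0.0000)
member 2 (1-2): L=1.5789, (cx,cy)=(0.2394,-0.9709)
member 3 (1-3): L=0.7763, (cx,cy)=(0.9983,-0.0580)
member 4 (2-3): L=1.5400, (cx,cy)=(0.2578,0.9662)
member 5 (2-4): L=0.7970, (cx,cy)=(1.0000,0.0000)
member 6 (3-4): L=1.5408, (cx,cy)=(0.2596,-0.9657)
member 7 (3-5): L=0.8563, (cx,cy)=(0.9401,0.3410)
member 8 (4-5): L=1.8255, (cx,cy)=(0.2219,0.9751)
member 9 (4-6): L=0.7740, (cx,cy)=(1.0000,0.0000)
member 10 (5-6): L=1.8178, (cx,cy)=(0.2030,-0.9792)
solve A·x = −loads:
  F[0-1] = -3997.0832 N (compression)
  F[0-2] = -1710.8269 N (compression)
  F[1-2] = +3733.3205 N (tension)
  F[1-3] = -913.2940 N (compression)
  F[2-3] = -3751.5474 N (compression)
  F[2-4] = +150.0368 N (tension)
  F[3-4] = -230.7703 N (compression)
  F[3-5] = -95.8748 N (compression)
  F[4-5] = +228.5543 N (tension)
  F[4-6] = +39.4220 N (tension)
  F[5-6] = -194.2091 N (compression)
  Rx@0 = +2838.9400 N
  Ry@0 = +3834.5841 N
  Ry@6 = +190.1659 N

-1710.827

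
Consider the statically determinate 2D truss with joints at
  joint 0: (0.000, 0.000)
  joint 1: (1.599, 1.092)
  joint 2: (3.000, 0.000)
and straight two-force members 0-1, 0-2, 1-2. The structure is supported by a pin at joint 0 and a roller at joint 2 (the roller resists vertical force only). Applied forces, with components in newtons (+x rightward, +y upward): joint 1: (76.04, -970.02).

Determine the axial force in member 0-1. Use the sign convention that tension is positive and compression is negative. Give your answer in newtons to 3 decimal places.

-754.166

N=3 nodes, M=3 members, R=3 reactions → 2N=6, M+R=6
member 0 (0-1): L=1.9363, (cx,cy)=(0.8258,0.5640)
member 1 (0-2): L=3.0000, (cx,cy)=(1.0000,0.0000)
member 2 (1-2): L=1.7763, (cx,cy)=(0.7887,-0.6148)
solve A·x = −loads:
  F[0-1] = -754.1661 N (compression)
  F[0-2] = +698.8311 N (tension)
  F[1-2] = -886.0374 N (compression)
  Rx@0 = -76.0400 N
  Ry@0 = +425.3208 N
  Ry@2 = +544.6992 N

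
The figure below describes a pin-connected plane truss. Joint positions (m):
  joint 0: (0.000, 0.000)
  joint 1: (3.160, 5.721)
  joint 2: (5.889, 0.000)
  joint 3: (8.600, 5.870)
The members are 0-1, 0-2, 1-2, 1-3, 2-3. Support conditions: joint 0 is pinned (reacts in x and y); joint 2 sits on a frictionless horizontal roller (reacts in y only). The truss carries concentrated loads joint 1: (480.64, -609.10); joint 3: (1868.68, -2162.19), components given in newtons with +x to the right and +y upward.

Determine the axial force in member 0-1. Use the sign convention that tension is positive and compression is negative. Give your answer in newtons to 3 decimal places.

N=4 nodes, M=5 members, R=3 reactions → 2N=8, M+R=8
member 0 (0-1): L=6.5357, (cx,cy)=(0.4835,0.8753)
member 1 (0-2): L=5.8890, (cx,cy)=(1.0000,0.0000)
member 2 (1-2): L=6.3386, (cx,cy)=(0.4305,-0.9026)
member 3 (1-3): L=5.4420, (cx,cy)=(0.9996,0.0274)
member 4 (2-3): L=6.4658, (cx,cy)=(0.4193,0.9079)
solve A·x = −loads:
  F[0-1] = +3475.9787 N (tension)
  F[0-2] = +668.6914 N (tension)
  F[1-2] = -3957.8495 N (compression)
  F[1-3] = +2905.0892 N (tension)
  F[2-3] = -2469.2590 N (compression)
  Rx@0 = -2349.3200 N
  Ry@0 = -3042.6823 N
  Ry@2 = +5813.9723 N

3475.979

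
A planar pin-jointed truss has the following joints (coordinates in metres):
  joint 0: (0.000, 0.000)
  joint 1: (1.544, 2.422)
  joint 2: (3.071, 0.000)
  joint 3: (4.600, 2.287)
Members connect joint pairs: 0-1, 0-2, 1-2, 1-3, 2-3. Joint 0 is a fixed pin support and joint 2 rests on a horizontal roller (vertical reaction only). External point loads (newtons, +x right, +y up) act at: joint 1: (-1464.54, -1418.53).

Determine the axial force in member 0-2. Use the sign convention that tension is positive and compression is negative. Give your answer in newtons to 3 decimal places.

-278.570

N=4 nodes, M=5 members, R=3 reactions → 2N=8, M+R=8
member 0 (0-1): L=2.8723, (cx,cy)=(0.5376,0.8432)
member 1 (0-2): L=3.0710, (cx,cy)=(1.0000,0.0000)
member 2 (1-2): L=2.8632, (cx,cy)=(0.5333,-0.8459)
member 3 (1-3): L=3.0590, (cx,cy)=(0.9990,-0.0441)
member 4 (2-3): L=2.7510, (cx,cy)=(0.5558,0.8313)
solve A·x = −loads:
  F[0-1] = -2206.2454 N (compression)
  F[0-2] = -278.5702 N (compression)
  F[1-2] = +522.3296 N (tension)
  F[1-3] = -0.0000 N (tension)
  F[2-3] = +0.0000 N (tension)
  Rx@0 = +1464.5400 N
  Ry@0 = +1860.3749 N
  Ry@2 = -441.8449 N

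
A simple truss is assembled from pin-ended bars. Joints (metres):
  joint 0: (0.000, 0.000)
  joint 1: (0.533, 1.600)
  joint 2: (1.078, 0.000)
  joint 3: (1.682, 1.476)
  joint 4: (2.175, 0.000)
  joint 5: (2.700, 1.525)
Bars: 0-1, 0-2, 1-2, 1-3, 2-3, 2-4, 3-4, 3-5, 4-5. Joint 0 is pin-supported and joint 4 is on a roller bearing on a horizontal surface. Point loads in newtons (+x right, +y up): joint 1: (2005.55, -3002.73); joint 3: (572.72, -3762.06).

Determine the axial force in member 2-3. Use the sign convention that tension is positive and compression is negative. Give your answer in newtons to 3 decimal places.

N=6 nodes, M=9 members, R=3 reactions → 2N=12, M+R=12
member 0 (0-1): L=1.6864, (cx,cy)=(0.3160,0.9487)
member 1 (0-2): L=1.0780, (cx,cy)=(1.0000,0.0000)
member 2 (1-2): L=1.6903, (cx,cy)=(0.3224,-0.9466)
member 3 (1-3): L=1.1557, (cx,cy)=(0.9942,-0.1073)
member 4 (2-3): L=1.5948, (cx,cy)=(0.3787,0.9255)
member 5 (2-4): L=1.0970, (cx,cy)=(1.0000,0.0000)
member 6 (3-4): L=1.5562, (cx,cy)=(0.3168,-0.9485)
member 7 (3-5): L=1.0192, (cx,cy)=(0.9988,0.0481)
member 8 (4-5): L=1.6128, (cx,cy)=(0.3255,0.9455)
solve A·x = −loads:
  F[0-1] = -1323.4522 N (compression)
  F[0-2] = +2996.5469 N (tension)
  F[1-2] = -1629.2421 N (compression)
  F[1-3] = -1909.5291 N (compression)
  F[2-3] = +1666.3602 N (tension)
  F[2-4] = +1840.1240 N (tension)
  F[3-4] = -5808.3613 N (compression)
  F[3-5] = +0.0000 N (tension)
  F[4-5] = -0.0000 N (compression)
  Rx@0 = -2578.2700 N
  Ry@0 = +1255.6154 N
  Ry@4 = +5509.1746 N

1666.360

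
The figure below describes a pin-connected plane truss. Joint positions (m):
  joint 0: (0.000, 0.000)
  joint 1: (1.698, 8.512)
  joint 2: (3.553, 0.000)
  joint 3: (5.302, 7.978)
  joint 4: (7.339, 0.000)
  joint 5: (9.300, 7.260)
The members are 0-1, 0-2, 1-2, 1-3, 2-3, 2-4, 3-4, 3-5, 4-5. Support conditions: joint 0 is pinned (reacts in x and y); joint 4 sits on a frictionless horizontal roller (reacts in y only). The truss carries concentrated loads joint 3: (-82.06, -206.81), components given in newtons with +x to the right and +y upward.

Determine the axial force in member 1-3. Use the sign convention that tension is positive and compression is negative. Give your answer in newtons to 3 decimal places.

N=6 nodes, M=9 members, R=3 reactions → 2N=12, M+R=12
member 0 (0-1): L=8.6797, (cx,cy)=(0.1956,0.9807)
member 1 (0-2): L=3.5530, (cx,cy)=(1.0000,0.0000)
member 2 (1-2): L=8.7118, (cx,cy)=(0.2129,-0.9771)
member 3 (1-3): L=3.6433, (cx,cy)=(0.9892,-0.1466)
member 4 (2-3): L=8.1675, (cx,cy)=(0.2141,0.9768)
member 5 (2-4): L=3.7860, (cx,cy)=(1.0000,0.0000)
member 6 (3-4): L=8.2339, (cx,cy)=(0.2474,-0.9689)
member 7 (3-5): L=4.0620, (cx,cy)=(0.9843,-0.1768)
member 8 (4-5): L=7.5202, (cx,cy)=(0.2608,0.9654)
solve A·x = −loads:
  F[0-1] = -149.4953 N (compression)
  F[0-2] = -52.8144 N (compression)
  F[1-2] = +159.6374 N (tension)
  F[1-3] = -63.9275 N (compression)
  F[2-3] = -159.6807 N (compression)
  F[2-4] = +15.3715 N (tension)
  F[3-4] = -62.1347 N (compression)
  F[3-5] = +0.0000 N (tension)
  F[4-5] = -0.0000 N (compression)
  Rx@0 = +82.0600 N
  Ry@0 = +146.6067 N
  Ry@4 = +60.2033 N

-63.928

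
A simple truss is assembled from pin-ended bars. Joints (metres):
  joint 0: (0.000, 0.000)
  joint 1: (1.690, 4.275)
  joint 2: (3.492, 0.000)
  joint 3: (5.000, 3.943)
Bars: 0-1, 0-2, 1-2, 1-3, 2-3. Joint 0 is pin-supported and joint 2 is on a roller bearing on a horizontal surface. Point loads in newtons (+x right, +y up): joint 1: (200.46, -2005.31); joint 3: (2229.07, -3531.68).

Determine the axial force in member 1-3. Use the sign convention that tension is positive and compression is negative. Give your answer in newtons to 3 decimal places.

3464.811

N=4 nodes, M=5 members, R=3 reactions → 2N=8, M+R=8
member 0 (0-1): L=4.5969, (cx,cy)=(0.3676,0.9300)
member 1 (0-2): L=3.4920, (cx,cy)=(1.0000,0.0000)
member 2 (1-2): L=4.6393, (cx,cy)=(0.3884,-0.9215)
member 3 (1-3): L=3.3266, (cx,cy)=(0.9950,-0.0998)
member 4 (2-3): L=4.2215, (cx,cy)=(0.3572,0.9340)
solve A·x = −loads:
  F[0-1] = +3497.6316 N (tension)
  F[0-2] = +1143.6712 N (tension)
  F[1-2] = -6081.2890 N (compression)
  F[1-3] = +3464.8108 N (tension)
  F[2-3] = -3410.9352 N (compression)
  Rx@0 = -2429.5300 N
  Ry@0 = -3252.6902 N
  Ry@2 = +8789.6802 N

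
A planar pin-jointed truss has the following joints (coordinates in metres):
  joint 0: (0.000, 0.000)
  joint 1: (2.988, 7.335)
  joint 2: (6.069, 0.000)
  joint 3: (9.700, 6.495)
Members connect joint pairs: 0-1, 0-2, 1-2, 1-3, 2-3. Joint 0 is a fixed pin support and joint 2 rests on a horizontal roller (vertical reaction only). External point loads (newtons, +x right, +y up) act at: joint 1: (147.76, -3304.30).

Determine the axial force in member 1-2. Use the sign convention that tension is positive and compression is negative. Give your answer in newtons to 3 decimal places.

-1958.218

N=4 nodes, M=5 members, R=3 reactions → 2N=8, M+R=8
member 0 (0-1): L=7.9203, (cx,cy)=(0.3773,0.9261)
member 1 (0-2): L=6.0690, (cx,cy)=(1.0000,0.0000)
member 2 (1-2): L=7.9558, (cx,cy)=(0.3873,-0.9220)
member 3 (1-3): L=6.7644, (cx,cy)=(0.9923,-0.1242)
member 4 (2-3): L=7.4410, (cx,cy)=(0.4880,0.8729)
solve A·x = −loads:
  F[0-1] = -1618.4784 N (compression)
  F[0-2] = +758.3484 N (tension)
  F[1-2] = -1958.2181 N (compression)
  F[1-3] = -0.0000 N (tension)
  F[2-3] = +0.0000 N (tension)
  Rx@0 = -147.7600 N
  Ry@0 = +1498.8843 N
  Ry@2 = +1805.4157 N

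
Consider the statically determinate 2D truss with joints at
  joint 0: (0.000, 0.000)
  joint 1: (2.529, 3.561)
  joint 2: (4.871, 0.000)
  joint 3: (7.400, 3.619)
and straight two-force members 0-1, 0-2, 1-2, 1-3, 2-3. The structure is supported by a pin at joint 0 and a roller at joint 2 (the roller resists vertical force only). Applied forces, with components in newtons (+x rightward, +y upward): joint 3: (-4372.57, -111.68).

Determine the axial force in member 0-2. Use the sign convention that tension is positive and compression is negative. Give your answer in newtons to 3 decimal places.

N=4 nodes, M=5 members, R=3 reactions → 2N=8, M+R=8
member 0 (0-1): L=4.3677, (cx,cy)=(0.5790,0.8153)
member 1 (0-2): L=4.8710, (cx,cy)=(1.0000,0.0000)
member 2 (1-2): L=4.2621, (cx,cy)=(0.5495,-0.8355)
member 3 (1-3): L=4.8713, (cx,cy)=(0.9999,0.0119)
member 4 (2-3): L=4.4151, (cx,cy)=(0.5728,0.8197)
solve A·x = −loads:
  F[0-1] = -3913.4865 N (compression)
  F[0-2] = -2106.5559 N (compression)
  F[1-2] = +3757.1948 N (tension)
  F[1-3] = -4330.8678 N (compression)
  F[2-3] = -73.3389 N (compression)
  Rx@0 = +4372.5700 N
  Ry@0 = +3190.6984 N
  Ry@2 = -3079.0184 N

-2106.556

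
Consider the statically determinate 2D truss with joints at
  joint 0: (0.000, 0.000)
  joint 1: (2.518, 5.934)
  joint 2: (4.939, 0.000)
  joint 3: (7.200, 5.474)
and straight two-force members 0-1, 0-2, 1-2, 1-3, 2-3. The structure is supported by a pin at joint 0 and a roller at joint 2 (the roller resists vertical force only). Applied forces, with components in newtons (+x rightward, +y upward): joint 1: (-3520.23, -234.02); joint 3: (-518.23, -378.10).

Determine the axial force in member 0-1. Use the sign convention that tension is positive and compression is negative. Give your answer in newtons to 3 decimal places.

-5154.950

N=4 nodes, M=5 members, R=3 reactions → 2N=8, M+R=8
member 0 (0-1): L=6.4461, (cx,cy)=(0.3906,0.9206)
member 1 (0-2): L=4.9390, (cx,cy)=(1.0000,0.0000)
member 2 (1-2): L=6.4089, (cx,cy)=(0.3778,-0.9259)
member 3 (1-3): L=4.7045, (cx,cy)=(0.9952,-0.0978)
member 4 (2-3): L=5.9226, (cx,cy)=(0.3818,0.9243)
solve A·x = −loads:
  F[0-1] = -5154.9505 N (compression)
  F[0-2] = -2024.8252 N (compression)
  F[1-2] = +4909.3199 N (tension)
  F[1-3] = -349.6138 N (compression)
  F[2-3] = -446.0691 N (compression)
  Rx@0 = +4038.4600 N
  Ry@0 = +4745.3967 N
  Ry@2 = -4133.2767 N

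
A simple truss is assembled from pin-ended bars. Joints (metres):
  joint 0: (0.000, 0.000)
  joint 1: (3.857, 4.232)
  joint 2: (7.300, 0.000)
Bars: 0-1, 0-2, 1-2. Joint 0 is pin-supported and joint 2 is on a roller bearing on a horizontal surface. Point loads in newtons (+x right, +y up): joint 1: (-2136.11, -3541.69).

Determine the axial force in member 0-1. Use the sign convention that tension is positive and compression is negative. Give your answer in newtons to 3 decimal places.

N=3 nodes, M=3 members, R=3 reactions → 2N=6, M+R=6
member 0 (0-1): L=5.7259, (cx,cy)=(0.6736,0.7391)
member 1 (0-2): L=7.3000, (cx,cy)=(1.0000,0.0000)
member 2 (1-2): L=5.4556, (cx,cy)=(0.6311,-0.7757)
solve A·x = −loads:
  F[0-1] = -3935.5956 N (compression)
  F[0-2] = +514.9166 N (tension)
  F[1-2] = -815.9171 N (compression)
  Rx@0 = +2136.1100 N
  Ry@0 = +2908.7748 N
  Ry@2 = +632.9152 N

-3935.596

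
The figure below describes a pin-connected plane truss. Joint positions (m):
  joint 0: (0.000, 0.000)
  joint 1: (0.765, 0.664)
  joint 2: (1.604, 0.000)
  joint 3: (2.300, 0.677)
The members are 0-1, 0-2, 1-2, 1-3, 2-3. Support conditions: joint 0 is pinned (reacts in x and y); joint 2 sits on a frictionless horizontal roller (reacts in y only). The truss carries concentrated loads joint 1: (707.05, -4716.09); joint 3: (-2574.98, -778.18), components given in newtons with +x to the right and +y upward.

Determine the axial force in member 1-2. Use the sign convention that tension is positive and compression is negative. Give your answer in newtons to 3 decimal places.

-2913.321

N=4 nodes, M=5 members, R=3 reactions → 2N=8, M+R=8
member 0 (0-1): L=1.0130, (cx,cy)=(0.7552,0.6555)
member 1 (0-2): L=1.6040, (cx,cy)=(1.0000,0.0000)
member 2 (1-2): L=1.0700, (cx,cy)=(0.7841,-0.6206)
member 3 (1-3): L=1.5351, (cx,cy)=(1.0000,0.0085)
member 4 (2-3): L=0.9710, (cx,cy)=(0.7168,0.6973)
solve A·x = −loads:
  F[0-1] = -4459.6828 N (compression)
  F[0-2] = +1500.0238 N (tension)
  F[1-2] = -2913.3214 N (compression)
  F[1-3] = -1790.6145 N (compression)
  F[2-3] = -1094.3140 N (compression)
  Rx@0 = +1867.9300 N
  Ry@0 = +2923.2958 N
  Ry@2 = +2570.9742 N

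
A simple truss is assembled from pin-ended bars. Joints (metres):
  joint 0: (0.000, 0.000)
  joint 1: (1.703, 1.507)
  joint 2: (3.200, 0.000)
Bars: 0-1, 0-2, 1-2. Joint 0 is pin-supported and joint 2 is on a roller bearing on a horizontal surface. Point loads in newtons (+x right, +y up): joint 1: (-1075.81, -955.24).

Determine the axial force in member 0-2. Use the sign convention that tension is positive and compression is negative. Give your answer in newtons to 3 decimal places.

1.716

N=3 nodes, M=3 members, R=3 reactions → 2N=6, M+R=6
member 0 (0-1): L=2.2740, (cx,cy)=(0.7489,0.6627)
member 1 (0-2): L=3.2000, (cx,cy)=(1.0000,0.0000)
member 2 (1-2): L=2.1242, (cx,cy)=(0.7047,-0.7095)
solve A·x = −loads:
  F[0-1] = -1438.8358 N (compression)
  F[0-2] = +1.7161 N (tension)
  F[1-2] = -2.4350 N (compression)
  Rx@0 = +1075.8100 N
  Ry@0 = +953.5125 N
  Ry@2 = +1.7275 N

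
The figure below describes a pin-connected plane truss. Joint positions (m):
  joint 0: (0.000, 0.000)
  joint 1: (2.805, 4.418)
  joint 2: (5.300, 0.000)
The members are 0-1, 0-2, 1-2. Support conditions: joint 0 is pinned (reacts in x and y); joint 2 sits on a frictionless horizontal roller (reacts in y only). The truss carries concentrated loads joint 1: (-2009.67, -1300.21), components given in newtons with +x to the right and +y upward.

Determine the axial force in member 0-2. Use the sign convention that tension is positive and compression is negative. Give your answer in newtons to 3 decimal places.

-557.450

N=3 nodes, M=3 members, R=3 reactions → 2N=6, M+R=6
member 0 (0-1): L=5.2332, (cx,cy)=(0.5360,0.8442)
member 1 (0-2): L=5.3000, (cx,cy)=(1.0000,0.0000)
member 2 (1-2): L=5.0738, (cx,cy)=(0.4917,-0.8707)
solve A·x = −loads:
  F[0-1] = -2709.3784 N (compression)
  F[0-2] = -557.4504 N (compression)
  F[1-2] = +1133.6307 N (tension)
  Rx@0 = +2009.6700 N
  Ry@0 = +2287.3106 N
  Ry@2 = -987.1006 N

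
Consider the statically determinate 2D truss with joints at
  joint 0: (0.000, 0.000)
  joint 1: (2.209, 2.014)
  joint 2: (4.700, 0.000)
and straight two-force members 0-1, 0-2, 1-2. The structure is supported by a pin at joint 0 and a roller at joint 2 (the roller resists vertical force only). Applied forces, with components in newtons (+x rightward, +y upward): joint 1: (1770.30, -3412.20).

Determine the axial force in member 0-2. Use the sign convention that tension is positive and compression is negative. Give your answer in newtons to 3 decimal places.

2921.825

N=3 nodes, M=3 members, R=3 reactions → 2N=6, M+R=6
member 0 (0-1): L=2.9893, (cx,cy)=(0.7390,0.6737)
member 1 (0-2): L=4.7000, (cx,cy)=(1.0000,0.0000)
member 2 (1-2): L=3.2033, (cx,cy)=(0.7776,-0.6287)
solve A·x = −loads:
  F[0-1] = -1558.2823 N (compression)
  F[0-2] = +2921.8247 N (tension)
  F[1-2] = -3757.3456 N (compression)
  Rx@0 = -1770.3000 N
  Ry@0 = +1049.8736 N
  Ry@2 = +2362.3264 N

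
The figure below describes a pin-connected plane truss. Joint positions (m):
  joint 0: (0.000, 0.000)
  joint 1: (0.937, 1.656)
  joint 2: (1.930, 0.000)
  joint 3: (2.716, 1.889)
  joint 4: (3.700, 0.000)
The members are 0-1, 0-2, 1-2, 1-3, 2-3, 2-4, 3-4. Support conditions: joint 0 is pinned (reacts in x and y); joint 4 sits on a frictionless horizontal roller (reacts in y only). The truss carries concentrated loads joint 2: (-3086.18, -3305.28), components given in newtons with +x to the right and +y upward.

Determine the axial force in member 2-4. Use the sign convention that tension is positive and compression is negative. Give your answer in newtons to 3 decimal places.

N=5 nodes, M=7 members, R=3 reactions → 2N=10, M+R=10
member 0 (0-1): L=1.9027, (cx,cy)=(0.4925,0.8703)
member 1 (0-2): L=1.9300, (cx,cy)=(1.0000,0.0000)
member 2 (1-2): L=1.9309, (cx,cy)=(0.5143,-0.8576)
member 3 (1-3): L=1.7942, (cx,cy)=(0.9915,0.1299)
member 4 (2-3): L=2.0460, (cx,cy)=(0.3842,0.9233)
member 5 (2-4): L=1.7700, (cx,cy)=(1.0000,0.0000)
member 6 (3-4): L=2.1299, (cx,cy)=(0.4620,-0.8869)
solve A·x = −loads:
  F[0-1] = -1816.7369 N (compression)
  F[0-2] = -2191.5179 N (compression)
  F[1-2] = +1582.7269 N (tension)
  F[1-3] = -1723.1990 N (compression)
  F[2-3] = +2109.7804 N (tension)
  F[2-4] = +898.1047 N (tension)
  F[3-4] = -1943.9990 N (compression)
  Rx@0 = +3086.1800 N
  Ry@0 = +1581.1745 N
  Ry@4 = +1724.1055 N

898.105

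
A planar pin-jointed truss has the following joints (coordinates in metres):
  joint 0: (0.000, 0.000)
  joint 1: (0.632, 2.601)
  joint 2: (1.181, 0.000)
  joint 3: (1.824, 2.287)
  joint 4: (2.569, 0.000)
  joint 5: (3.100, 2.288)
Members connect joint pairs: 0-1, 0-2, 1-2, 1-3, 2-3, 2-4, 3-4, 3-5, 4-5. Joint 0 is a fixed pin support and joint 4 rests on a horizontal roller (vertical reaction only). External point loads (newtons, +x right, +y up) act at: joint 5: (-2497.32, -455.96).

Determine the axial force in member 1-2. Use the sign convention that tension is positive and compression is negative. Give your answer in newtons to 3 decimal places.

2452.543

N=6 nodes, M=9 members, R=3 reactions → 2N=12, M+R=12
member 0 (0-1): L=2.6767, (cx,cy)=(0.2361,0.9717)
member 1 (0-2): L=1.1810, (cx,cy)=(1.0000,0.0000)
member 2 (1-2): L=2.6583, (cx,cy)=(0.2065,-0.9784)
member 3 (1-3): L=1.2327, (cx,cy)=(0.9670,-0.2547)
member 4 (2-3): L=2.3757, (cx,cy)=(0.2707,0.9627)
member 5 (2-4): L=1.3880, (cx,cy)=(1.0000,0.0000)
member 6 (3-4): L=2.4053, (cx,cy)=(0.3097,-0.9508)
member 7 (3-5): L=1.2760, (cx,cy)=(1.0000,0.0008)
member 8 (4-5): L=2.3488, (cx,cy)=(0.2261,0.9741)
solve A·x = −loads:
  F[0-1] = -2191.8902 N (compression)
  F[0-2] = -1979.7857 N (compression)
  F[1-2] = +2452.5432 N (tension)
  F[1-3] = -1058.9732 N (compression)
  F[2-3] = -2492.7116 N (compression)
  F[2-4] = -798.6028 N (compression)
  F[3-4] = +2238.1043 N (tension)
  F[3-5] = -2391.9364 N (compression)
  F[4-5] = -466.1539 N (compression)
  Rx@0 = +2497.3200 N
  Ry@0 = +2129.9157 N
  Ry@4 = -1673.9557 N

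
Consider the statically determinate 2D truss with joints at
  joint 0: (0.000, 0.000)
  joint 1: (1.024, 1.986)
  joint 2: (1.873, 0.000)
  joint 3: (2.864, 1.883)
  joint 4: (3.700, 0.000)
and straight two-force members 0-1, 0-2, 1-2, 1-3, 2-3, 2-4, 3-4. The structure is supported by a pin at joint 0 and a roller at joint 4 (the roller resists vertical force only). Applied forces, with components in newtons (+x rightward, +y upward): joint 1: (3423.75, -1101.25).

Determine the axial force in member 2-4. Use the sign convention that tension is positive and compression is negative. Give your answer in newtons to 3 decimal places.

N=5 nodes, M=7 members, R=3 reactions → 2N=10, M+R=10
member 0 (0-1): L=2.2345, (cx,cy)=(0.4583,0.8888)
member 1 (0-2): L=1.8730, (cx,cy)=(1.0000,0.0000)
member 2 (1-2): L=2.1599, (cx,cy)=(0.3931,-0.9195)
member 3 (1-3): L=1.8429, (cx,cy)=(0.9984,-0.0559)
member 4 (2-3): L=2.1279, (cx,cy)=(0.4657,0.8849)
member 5 (2-4): L=1.8270, (cx,cy)=(1.0000,0.0000)
member 6 (3-4): L=2.0602, (cx,cy)=(0.4058,-0.9140)
solve A·x = −loads:
  F[0-1] = +1171.5110 N (tension)
  F[0-2] = +2886.8722 N (tension)
  F[1-2] = -2207.1281 N (compression)
  F[1-3] = -2022.4535 N (compression)
  F[2-3] = +2293.3639 N (tension)
  F[2-4] = +951.2105 N (tension)
  F[3-4] = -2344.1640 N (compression)
  Rx@0 = -3423.7500 N
  Ry@0 = -1041.2493 N
  Ry@4 = +2142.4993 N

951.211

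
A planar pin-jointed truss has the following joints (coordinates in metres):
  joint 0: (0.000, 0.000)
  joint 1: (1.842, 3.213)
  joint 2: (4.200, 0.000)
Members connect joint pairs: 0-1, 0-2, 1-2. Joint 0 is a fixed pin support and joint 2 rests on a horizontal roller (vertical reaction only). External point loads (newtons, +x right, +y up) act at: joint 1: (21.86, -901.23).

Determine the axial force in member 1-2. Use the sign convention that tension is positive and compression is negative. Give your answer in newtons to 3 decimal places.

-511.017

N=3 nodes, M=3 members, R=3 reactions → 2N=6, M+R=6
member 0 (0-1): L=3.7036, (cx,cy)=(0.4974,0.8675)
member 1 (0-2): L=4.2000, (cx,cy)=(1.0000,0.0000)
member 2 (1-2): L=3.9854, (cx,cy)=(0.5917,-0.8062)
solve A·x = −loads:
  F[0-1] = -563.9520 N (compression)
  F[0-2] = +302.3470 N (tension)
  F[1-2] = -511.0171 N (compression)
  Rx@0 = -21.8600 N
  Ry@0 = +489.2534 N
  Ry@2 = +411.9766 N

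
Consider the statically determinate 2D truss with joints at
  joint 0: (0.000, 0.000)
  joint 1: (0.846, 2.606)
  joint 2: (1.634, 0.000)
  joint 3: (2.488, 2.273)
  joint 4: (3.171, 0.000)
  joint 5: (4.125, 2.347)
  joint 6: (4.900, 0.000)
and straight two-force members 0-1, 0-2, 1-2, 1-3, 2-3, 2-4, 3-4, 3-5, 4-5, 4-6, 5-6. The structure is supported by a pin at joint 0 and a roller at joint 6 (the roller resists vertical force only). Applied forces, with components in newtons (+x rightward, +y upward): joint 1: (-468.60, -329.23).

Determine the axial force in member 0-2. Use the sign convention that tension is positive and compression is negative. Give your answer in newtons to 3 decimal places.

-299.268

N=7 nodes, M=11 members, R=3 reactions → 2N=14, M+R=14
member 0 (0-1): L=2.7399, (cx,cy)=(0.3088,0.9511)
member 1 (0-2): L=1.6340, (cx,cy)=(1.0000,0.0000)
member 2 (1-2): L=2.7225, (cx,cy)=(0.2894,-0.9572)
member 3 (1-3): L=1.6754, (cx,cy)=(0.9800,-0.1988)
member 4 (2-3): L=2.4281, (cx,cy)=(0.3517,0.9361)
member 5 (2-4): L=1.5370, (cx,cy)=(1.0000,0.0000)
member 6 (3-4): L=2.3734, (cx,cy)=(0.2878,-0.9577)
member 7 (3-5): L=1.6387, (cx,cy)=(0.9990,0.0452)
member 8 (4-5): L=2.5335, (cx,cy)=(0.3766,0.9264)
member 9 (4-6): L=1.7290, (cx,cy)=(1.0000,0.0000)
member 10 (5-6): L=2.4716, (cx,cy)=(0.3136,-0.9496)
solve A·x = −loads:
  F[0-1] = -548.4033 N (compression)
  F[0-2] = -299.2682 N (compression)
  F[1-2] = +146.5601 N (tension)
  F[1-3] = +262.0770 N (tension)
  F[2-3] = -149.8617 N (compression)
  F[2-4] = -204.1404 N (compression)
  F[3-4] = +207.6880 N (tension)
  F[3-5] = +144.5209 N (tension)
  F[4-5] = -214.7063 N (compression)
  F[4-6] = -63.5243 N (compression)
  F[5-6] = +202.5930 N (tension)
  Rx@0 = +468.6000 N
  Ry@0 = +521.6061 N
  Ry@6 = -192.3761 N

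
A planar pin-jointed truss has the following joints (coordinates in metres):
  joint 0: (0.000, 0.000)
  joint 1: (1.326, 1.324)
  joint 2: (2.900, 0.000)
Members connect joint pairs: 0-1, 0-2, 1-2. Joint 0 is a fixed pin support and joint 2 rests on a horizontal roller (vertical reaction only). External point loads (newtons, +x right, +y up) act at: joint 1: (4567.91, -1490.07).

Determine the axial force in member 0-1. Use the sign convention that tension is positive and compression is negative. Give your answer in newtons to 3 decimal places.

N=3 nodes, M=3 members, R=3 reactions → 2N=6, M+R=6
member 0 (0-1): L=1.8738, (cx,cy)=(0.7076,0.7066)
member 1 (0-2): L=2.9000, (cx,cy)=(1.0000,0.0000)
member 2 (1-2): L=2.0568, (cx,cy)=(0.7653,-0.6437)
solve A·x = −loads:
  F[0-1] = +1806.9456 N (tension)
  F[0-2] = +3289.2425 N (tension)
  F[1-2] = -4298.1796 N (compression)
  Rx@0 = -4567.9100 N
  Ry@0 = -1276.7388 N
  Ry@2 = +2766.8088 N

1806.946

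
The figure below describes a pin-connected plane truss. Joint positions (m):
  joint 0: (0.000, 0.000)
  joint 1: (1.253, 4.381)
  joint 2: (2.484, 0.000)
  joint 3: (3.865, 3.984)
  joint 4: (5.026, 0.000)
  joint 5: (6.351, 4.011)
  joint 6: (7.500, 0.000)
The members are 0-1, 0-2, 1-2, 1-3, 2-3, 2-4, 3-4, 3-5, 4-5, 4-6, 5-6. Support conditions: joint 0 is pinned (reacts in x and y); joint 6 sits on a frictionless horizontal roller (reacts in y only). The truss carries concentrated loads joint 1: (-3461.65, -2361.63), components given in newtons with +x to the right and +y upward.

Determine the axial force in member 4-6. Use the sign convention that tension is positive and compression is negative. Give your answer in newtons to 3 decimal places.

N=7 nodes, M=11 members, R=3 reactions → 2N=14, M+R=14
member 0 (0-1): L=4.5567, (cx,cy)=(0.2750,0.9614)
member 1 (0-2): L=2.4840, (cx,cy)=(1.0000,0.0000)
member 2 (1-2): L=4.5507, (cx,cy)=(0.2705,-0.9627)
member 3 (1-3): L=2.6420, (cx,cy)=(0.9886,-0.1503)
member 4 (2-3): L=4.2166, (cx,cy)=(0.3275,0.9448)
member 5 (2-4): L=2.5420, (cx,cy)=(1.0000,0.0000)
member 6 (3-4): L=4.1497, (cx,cy)=(0.2798,-0.9601)
member 7 (3-5): L=2.4861, (cx,cy)=(0.9999,0.0109)
member 8 (4-5): L=4.2242, (cx,cy)=(0.3137,0.9495)
member 9 (4-6): L=2.4740, (cx,cy)=(1.0000,0.0000)
member 10 (5-6): L=4.1723, (cx,cy)=(0.2754,-0.9613)
solve A·x = −loads:
  F[0-1] = -4149.0957 N (compression)
  F[0-2] = -2320.7234 N (compression)
  F[1-2] = +1383.2291 N (tension)
  F[1-3] = +1968.9014 N (tension)
  F[2-3] = -1409.3935 N (compression)
  F[2-4] = -1484.9445 N (compression)
  F[3-4] = +1706.6114 N (tension)
  F[3-5] = +1007.5317 N (tension)
  F[4-5] = -1725.5420 N (compression)
  F[4-6] = -466.2217 N (compression)
  F[5-6] = +1692.9765 N (tension)
  Rx@0 = +3461.6500 N
  Ry@0 = +3989.1455 N
  Ry@6 = -1627.5155 N

-466.222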